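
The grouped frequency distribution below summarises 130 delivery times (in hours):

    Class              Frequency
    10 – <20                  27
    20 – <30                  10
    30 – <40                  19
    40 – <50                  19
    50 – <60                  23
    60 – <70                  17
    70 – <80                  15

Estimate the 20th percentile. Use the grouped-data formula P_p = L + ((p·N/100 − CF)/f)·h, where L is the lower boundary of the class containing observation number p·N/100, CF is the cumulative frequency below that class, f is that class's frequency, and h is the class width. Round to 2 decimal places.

19.63

N = 130; target position k = 20/100 · 130 = 26.
Cumulative frequencies: 27, 37, 56, 75, 98, 115, 130.
Observation 26 falls in the class 10 – <20.
L = 10, CF = 0, f = 27, h = 10.
P20 = 10 + ((26 − 0)/27)·10 = 10 + 9.62963 = 19.6296.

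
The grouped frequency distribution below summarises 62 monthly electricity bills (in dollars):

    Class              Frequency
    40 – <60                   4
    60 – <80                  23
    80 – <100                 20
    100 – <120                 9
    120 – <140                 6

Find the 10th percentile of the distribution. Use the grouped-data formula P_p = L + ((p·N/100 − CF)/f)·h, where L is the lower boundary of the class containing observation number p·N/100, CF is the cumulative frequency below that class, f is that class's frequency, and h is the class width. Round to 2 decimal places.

N = 62; target position k = 10/100 · 62 = 6.2.
Cumulative frequencies: 4, 27, 47, 56, 62.
Observation 6.2 falls in the class 60 – <80.
L = 60, CF = 4, f = 23, h = 20.
P10 = 60 + ((6.2 − 4)/23)·20 = 60 + 1.91304 = 61.913.

61.91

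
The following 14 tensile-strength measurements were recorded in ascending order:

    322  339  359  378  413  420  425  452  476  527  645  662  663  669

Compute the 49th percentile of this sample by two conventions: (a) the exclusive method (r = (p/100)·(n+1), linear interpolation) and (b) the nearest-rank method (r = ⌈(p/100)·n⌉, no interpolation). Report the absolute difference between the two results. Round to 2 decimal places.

n = 14.
(a) r = 7.35; between ranks 7 (425) and 8 (452): 434.45.
(b) the nearest-rank method: rank 7 → 425.
|434.45 − 425| = 9.45.

9.45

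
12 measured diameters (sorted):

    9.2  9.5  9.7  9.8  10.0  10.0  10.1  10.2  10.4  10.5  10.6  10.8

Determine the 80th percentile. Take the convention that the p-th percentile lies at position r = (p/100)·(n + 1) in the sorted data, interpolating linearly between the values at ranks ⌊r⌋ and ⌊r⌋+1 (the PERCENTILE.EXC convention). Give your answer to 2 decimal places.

n = 12.
r = (80/100)·(12 + 1) = 10.4.
Rank 10 is 10.5 and rank 11 is 10.6.
Interpolate: 10.5 + 0.4·(10.6 − 10.5) = 10.5 + 0.4·0.1 = 10.54.

10.54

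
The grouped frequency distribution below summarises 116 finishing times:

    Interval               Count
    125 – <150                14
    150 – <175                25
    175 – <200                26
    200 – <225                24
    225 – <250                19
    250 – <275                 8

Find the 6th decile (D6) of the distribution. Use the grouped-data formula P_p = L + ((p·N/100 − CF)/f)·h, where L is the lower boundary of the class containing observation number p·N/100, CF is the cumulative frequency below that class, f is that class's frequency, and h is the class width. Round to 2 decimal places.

204.79

N = 116; target position k = 60/100 · 116 = 69.6.
Cumulative frequencies: 14, 39, 65, 89, 108, 116.
Observation 69.6 falls in the class 200 – <225.
L = 200, CF = 65, f = 24, h = 25.
P60 = 200 + ((69.6 − 65)/24)·25 = 200 + 4.79167 = 204.792.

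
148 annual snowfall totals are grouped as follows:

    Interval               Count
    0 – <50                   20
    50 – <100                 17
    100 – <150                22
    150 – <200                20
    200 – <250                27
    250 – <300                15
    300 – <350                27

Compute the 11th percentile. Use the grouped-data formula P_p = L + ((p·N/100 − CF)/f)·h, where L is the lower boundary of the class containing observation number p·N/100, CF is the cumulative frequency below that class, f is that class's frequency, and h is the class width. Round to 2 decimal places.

40.70

N = 148; target position k = 11/100 · 148 = 16.28.
Cumulative frequencies: 20, 37, 59, 79, 106, 121, 148.
Observation 16.28 falls in the class 0 – <50.
L = 0, CF = 0, f = 20, h = 50.
P11 = 0 + ((16.28 − 0)/20)·50 = 0 + 40.7 = 40.7.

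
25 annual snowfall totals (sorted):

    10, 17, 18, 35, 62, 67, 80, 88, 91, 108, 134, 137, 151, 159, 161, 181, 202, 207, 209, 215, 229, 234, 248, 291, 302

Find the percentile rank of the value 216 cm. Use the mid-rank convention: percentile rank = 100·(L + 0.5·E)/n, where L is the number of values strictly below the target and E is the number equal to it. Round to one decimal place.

Count below 216: L = 20; count equal: E = 0; n = 25.
Percentile rank = 100·(20 + 0.5·0)/25 = 100·20/25 = 80.

80.0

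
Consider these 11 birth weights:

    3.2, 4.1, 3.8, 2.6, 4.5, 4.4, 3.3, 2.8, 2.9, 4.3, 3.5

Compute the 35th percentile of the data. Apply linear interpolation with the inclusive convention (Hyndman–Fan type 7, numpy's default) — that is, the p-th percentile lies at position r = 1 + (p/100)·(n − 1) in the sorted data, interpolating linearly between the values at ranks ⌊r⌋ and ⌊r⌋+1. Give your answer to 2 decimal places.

Sorted: 2.6, 2.8, 2.9, 3.2, 3.3, 3.5, 3.8, 4.1, 4.3, 4.4, 4.5.
n = 11.
r = 1 + (35/100)·(11 − 1) = 1 + 3.5 = 4.5.
Rank 4 is 3.2 and rank 5 is 3.3.
Interpolate: 3.2 + 0.5·(3.3 − 3.2) = 3.2 + 0.5·0.1 = 3.25.

3.25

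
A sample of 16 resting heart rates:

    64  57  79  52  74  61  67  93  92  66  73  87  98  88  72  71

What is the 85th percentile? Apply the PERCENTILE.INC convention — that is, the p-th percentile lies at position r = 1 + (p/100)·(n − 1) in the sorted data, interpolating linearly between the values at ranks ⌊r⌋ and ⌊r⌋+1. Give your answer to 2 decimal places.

91.00

Sorted: 52, 57, 61, 64, 66, 67, 71, 72, 73, 74, 79, 87, 88, 92, 93, 98.
n = 16.
r = 1 + (85/100)·(16 − 1) = 1 + 12.75 = 13.75.
Rank 13 is 88 and rank 14 is 92.
Interpolate: 88 + 0.75·(92 − 88) = 88 + 0.75·4 = 91.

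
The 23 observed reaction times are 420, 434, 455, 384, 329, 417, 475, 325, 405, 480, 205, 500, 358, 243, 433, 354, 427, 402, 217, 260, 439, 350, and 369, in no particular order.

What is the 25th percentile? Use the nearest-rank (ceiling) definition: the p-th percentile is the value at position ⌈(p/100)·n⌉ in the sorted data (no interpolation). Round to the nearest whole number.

329

Sorted: 205, 217, 243, 260, 325, 329, 350, 354, 358, 369, 384, 402, 405, 417, 420, 427, 433, 434, 439, 455, 475, 480, 500.
n = 23.
Position = ⌈25/100 · 23⌉ = ⌈5.75⌉ = 6.
The value at rank 6 is 329.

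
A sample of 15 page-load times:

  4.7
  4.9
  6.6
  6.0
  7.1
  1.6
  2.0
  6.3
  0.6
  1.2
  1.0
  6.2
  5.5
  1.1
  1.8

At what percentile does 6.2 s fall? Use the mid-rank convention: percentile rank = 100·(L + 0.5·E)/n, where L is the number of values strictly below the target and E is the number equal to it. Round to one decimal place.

Sorted: 0.6, 1.0, 1.1, 1.2, 1.6, 1.8, 2.0, 4.7, 4.9, 5.5, 6.0, 6.2, 6.3, 6.6, 7.1.
Count below 6.2: L = 11; count equal: E = 1; n = 15.
Percentile rank = 100·(11 + 0.5·1)/15 = 100·11.5/15 = 76.67.

76.7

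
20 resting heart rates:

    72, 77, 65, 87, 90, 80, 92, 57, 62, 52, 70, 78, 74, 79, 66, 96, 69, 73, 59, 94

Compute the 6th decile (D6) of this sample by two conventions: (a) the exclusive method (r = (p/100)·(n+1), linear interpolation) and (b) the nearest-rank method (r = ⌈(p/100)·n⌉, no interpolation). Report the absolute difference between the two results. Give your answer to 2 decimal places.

0.60

Sorted: 52, 57, 59, 62, 65, 66, 69, 70, 72, 73, 74, 77, 78, 79, 80, 87, 90, 92, 94, 96.
n = 20.
(a) r = 12.6; between ranks 12 (77) and 13 (78): 77.6.
(b) the nearest-rank method: rank 12 → 77.
|77.6 − 77| = 0.6.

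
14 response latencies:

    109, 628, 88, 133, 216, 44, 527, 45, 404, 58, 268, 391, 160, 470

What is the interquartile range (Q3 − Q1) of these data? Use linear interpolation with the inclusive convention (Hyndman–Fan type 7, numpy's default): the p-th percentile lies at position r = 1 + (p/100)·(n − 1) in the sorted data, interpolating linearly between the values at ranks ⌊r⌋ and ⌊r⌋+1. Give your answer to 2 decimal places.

307.50

Sorted: 44, 45, 58, 88, 109, 133, 160, 216, 268, 391, 404, 470, 527, 628.
n = 14.
P25: r = 4.25; ranks 4–5 are 88, 109; interpolating gives 93.25.
P75: r = 10.75; ranks 10–11 are 391, 404; interpolating gives 400.75.
Difference: 400.75 − 93.25 = 307.5.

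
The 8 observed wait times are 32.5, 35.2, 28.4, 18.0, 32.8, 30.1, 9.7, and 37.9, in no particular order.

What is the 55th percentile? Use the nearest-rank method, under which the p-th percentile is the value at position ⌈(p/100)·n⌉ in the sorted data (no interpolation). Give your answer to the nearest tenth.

Sorted: 9.7, 18.0, 28.4, 30.1, 32.5, 32.8, 35.2, 37.9.
n = 8.
Position = ⌈55/100 · 8⌉ = ⌈4.4⌉ = 5.
The value at rank 5 is 32.5.

32.5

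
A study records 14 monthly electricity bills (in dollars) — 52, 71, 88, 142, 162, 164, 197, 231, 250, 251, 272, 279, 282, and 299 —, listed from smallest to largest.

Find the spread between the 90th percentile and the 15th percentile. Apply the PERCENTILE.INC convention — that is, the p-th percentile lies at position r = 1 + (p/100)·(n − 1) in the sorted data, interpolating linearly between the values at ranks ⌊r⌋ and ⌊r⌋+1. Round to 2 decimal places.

193.95

n = 14.
P15: r = 2.95; ranks 2–3 are 71, 88; interpolating gives 87.15.
P90: r = 12.7; ranks 12–13 are 279, 282; interpolating gives 281.1.
Difference: 281.1 − 87.15 = 193.95.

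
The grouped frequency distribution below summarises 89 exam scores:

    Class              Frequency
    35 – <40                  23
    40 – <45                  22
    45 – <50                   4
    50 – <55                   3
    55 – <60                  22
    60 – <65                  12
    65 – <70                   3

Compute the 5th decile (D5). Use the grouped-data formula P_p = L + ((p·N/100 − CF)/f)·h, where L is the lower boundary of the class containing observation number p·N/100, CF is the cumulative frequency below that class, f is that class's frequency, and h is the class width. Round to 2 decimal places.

N = 89; target position k = 50/100 · 89 = 44.5.
Cumulative frequencies: 23, 45, 49, 52, 74, 86, 89.
Observation 44.5 falls in the class 40 – <45.
L = 40, CF = 23, f = 22, h = 5.
P50 = 40 + ((44.5 − 23)/22)·5 = 40 + 4.88636 = 44.8864.

44.89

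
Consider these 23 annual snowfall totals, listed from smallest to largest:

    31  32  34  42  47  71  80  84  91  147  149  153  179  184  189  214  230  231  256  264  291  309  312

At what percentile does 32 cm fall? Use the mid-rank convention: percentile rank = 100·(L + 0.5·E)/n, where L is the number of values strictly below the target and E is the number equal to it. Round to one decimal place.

Count below 32: L = 1; count equal: E = 1; n = 23.
Percentile rank = 100·(1 + 0.5·1)/23 = 100·1.5/23 = 6.522.

6.5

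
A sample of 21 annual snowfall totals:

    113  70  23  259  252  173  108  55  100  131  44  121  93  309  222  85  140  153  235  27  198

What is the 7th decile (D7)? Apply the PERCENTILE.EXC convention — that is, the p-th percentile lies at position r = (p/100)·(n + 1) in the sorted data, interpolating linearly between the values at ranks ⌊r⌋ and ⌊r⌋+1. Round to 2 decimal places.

Sorted: 23, 27, 44, 55, 70, 85, 93, 100, 108, 113, 121, 131, 140, 153, 173, 198, 222, 235, 252, 259, 309.
n = 21.
r = (70/100)·(21 + 1) = 15.4.
Rank 15 is 173 and rank 16 is 198.
Interpolate: 173 + 0.4·(198 − 173) = 173 + 0.4·25 = 183.

183.00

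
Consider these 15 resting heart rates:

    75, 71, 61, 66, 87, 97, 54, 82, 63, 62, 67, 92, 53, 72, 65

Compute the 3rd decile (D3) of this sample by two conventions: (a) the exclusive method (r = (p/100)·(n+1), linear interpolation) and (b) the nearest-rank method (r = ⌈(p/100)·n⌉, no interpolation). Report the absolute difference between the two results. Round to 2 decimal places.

0.20

Sorted: 53, 54, 61, 62, 63, 65, 66, 67, 71, 72, 75, 82, 87, 92, 97.
n = 15.
(a) r = 4.8; between ranks 4 (62) and 5 (63): 62.8.
(b) the nearest-rank method: rank 5 → 63.
|62.8 − 63| = 0.2.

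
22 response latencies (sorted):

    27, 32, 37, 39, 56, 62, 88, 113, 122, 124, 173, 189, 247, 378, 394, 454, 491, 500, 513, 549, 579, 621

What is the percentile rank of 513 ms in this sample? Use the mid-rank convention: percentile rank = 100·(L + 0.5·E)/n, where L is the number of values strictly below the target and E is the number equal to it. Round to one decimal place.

Count below 513: L = 18; count equal: E = 1; n = 22.
Percentile rank = 100·(18 + 0.5·1)/22 = 100·18.5/22 = 84.09.

84.1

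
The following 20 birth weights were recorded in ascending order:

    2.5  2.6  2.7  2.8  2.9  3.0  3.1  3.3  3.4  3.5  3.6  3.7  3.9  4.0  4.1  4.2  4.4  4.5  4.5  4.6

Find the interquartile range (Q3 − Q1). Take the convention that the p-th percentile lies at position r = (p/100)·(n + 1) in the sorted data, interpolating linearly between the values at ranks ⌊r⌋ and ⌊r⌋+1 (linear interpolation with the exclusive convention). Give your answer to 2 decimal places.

n = 20.
P25: r = 5.25; ranks 5–6 are 2.9, 3.0; interpolating gives 2.925.
P75: r = 15.75; ranks 15–16 are 4.1, 4.2; interpolating gives 4.175.
Difference: 4.175 − 2.925 = 1.25.

1.25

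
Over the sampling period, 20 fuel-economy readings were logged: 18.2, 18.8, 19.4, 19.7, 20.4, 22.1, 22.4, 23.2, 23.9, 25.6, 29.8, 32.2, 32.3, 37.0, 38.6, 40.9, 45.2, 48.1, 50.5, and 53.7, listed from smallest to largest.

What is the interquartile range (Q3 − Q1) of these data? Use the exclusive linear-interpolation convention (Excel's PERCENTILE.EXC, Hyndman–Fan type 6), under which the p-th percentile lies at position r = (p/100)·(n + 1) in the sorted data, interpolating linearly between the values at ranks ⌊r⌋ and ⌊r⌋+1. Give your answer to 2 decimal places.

n = 20.
P25: r = 5.25; ranks 5–6 are 20.4, 22.1; interpolating gives 20.825.
P75: r = 15.75; ranks 15–16 are 38.6, 40.9; interpolating gives 40.325.
Difference: 40.325 − 20.825 = 19.5.

19.50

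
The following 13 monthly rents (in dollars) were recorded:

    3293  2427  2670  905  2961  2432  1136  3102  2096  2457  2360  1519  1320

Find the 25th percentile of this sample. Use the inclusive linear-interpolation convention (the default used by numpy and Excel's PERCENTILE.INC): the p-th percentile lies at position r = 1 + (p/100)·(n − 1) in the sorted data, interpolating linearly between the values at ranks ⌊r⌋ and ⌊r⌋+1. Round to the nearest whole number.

Sorted: 905, 1136, 1320, 1519, 2096, 2360, 2427, 2432, 2457, 2670, 2961, 3102, 3293.
n = 13.
r = 1 + (25/100)·(13 − 1) = 1 + 3 = 4.
r is an integer, so P25 is the value at rank 4: 1519.

1519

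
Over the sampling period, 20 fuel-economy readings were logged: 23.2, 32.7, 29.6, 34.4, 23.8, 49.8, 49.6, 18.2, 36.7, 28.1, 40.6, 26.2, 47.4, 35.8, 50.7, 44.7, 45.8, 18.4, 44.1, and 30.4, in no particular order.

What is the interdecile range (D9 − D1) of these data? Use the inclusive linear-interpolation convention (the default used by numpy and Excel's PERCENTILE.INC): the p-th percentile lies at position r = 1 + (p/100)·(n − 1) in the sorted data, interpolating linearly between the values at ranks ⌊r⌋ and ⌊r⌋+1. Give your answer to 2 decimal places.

Sorted: 18.2, 18.4, 23.2, 23.8, 26.2, 28.1, 29.6, 30.4, 32.7, 34.4, 35.8, 36.7, 40.6, 44.1, 44.7, 45.8, 47.4, 49.6, 49.8, 50.7.
n = 20.
P10: r = 2.9; ranks 2–3 are 18.4, 23.2; interpolating gives 22.72.
P90: r = 18.1; ranks 18–19 are 49.6, 49.8; interpolating gives 49.62.
Difference: 49.62 − 22.72 = 26.9.

26.90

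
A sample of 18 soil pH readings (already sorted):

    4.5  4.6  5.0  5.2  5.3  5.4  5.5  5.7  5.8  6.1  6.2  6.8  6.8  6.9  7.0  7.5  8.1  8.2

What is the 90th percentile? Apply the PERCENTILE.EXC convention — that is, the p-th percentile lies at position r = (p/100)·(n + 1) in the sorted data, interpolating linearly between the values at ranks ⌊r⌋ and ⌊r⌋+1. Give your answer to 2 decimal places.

n = 18.
r = (90/100)·(18 + 1) = 17.1.
Rank 17 is 8.1 and rank 18 is 8.2.
Interpolate: 8.1 + 0.1·(8.2 − 8.1) = 8.1 + 0.1·0.1 = 8.11.

8.11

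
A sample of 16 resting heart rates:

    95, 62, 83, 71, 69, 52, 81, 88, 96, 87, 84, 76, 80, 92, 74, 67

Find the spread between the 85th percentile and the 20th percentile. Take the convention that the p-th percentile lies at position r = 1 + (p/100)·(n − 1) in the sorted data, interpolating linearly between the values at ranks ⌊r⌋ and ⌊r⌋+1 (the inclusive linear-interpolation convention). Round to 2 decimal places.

Sorted: 52, 62, 67, 69, 71, 74, 76, 80, 81, 83, 84, 87, 88, 92, 95, 96.
n = 16.
P20: r = 4 (integer) → 69.
P85: r = 13.75; ranks 13–14 are 88, 92; interpolating gives 91.
Difference: 91 − 69 = 22.

22.00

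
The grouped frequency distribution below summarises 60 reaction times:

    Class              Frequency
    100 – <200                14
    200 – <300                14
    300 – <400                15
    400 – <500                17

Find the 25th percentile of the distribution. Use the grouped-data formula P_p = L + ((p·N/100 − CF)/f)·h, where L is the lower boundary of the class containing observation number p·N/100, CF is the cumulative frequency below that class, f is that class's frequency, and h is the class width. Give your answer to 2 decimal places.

N = 60; target position k = 25/100 · 60 = 15.
Cumulative frequencies: 14, 28, 43, 60.
Observation 15 falls in the class 200 – <300.
L = 200, CF = 14, f = 14, h = 100.
P25 = 200 + ((15 − 14)/14)·100 = 200 + 7.14286 = 207.143.

207.14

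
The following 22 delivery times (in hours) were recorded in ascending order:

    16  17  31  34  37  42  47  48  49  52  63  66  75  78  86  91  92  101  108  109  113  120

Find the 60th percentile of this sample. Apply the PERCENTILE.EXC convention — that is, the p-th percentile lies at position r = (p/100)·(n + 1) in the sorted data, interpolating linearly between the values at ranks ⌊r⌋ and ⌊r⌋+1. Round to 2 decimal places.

n = 22.
r = (60/100)·(22 + 1) = 13.8.
Rank 13 is 75 and rank 14 is 78.
Interpolate: 75 + 0.8·(78 − 75) = 75 + 0.8·3 = 77.4.

77.40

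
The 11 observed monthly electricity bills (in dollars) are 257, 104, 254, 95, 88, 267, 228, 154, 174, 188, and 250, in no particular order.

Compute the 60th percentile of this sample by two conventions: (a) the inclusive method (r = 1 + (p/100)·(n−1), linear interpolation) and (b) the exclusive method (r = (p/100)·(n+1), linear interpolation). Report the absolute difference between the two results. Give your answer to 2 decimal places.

Sorted: 88, 95, 104, 154, 174, 188, 228, 250, 254, 257, 267.
n = 11.
(a) r = 7 → value at rank 7 = 228.
(b) r = 7.2; between ranks 7 (228) and 8 (250): 232.4.
|228 − 232.4| = 4.4.

4.40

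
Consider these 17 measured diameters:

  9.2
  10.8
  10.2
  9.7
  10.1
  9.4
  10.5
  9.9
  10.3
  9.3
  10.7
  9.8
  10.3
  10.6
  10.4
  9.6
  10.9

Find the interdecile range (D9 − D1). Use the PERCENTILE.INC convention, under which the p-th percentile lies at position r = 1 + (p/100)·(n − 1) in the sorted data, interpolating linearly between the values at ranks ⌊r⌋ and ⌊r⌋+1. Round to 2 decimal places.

1.38

Sorted: 9.2, 9.3, 9.4, 9.6, 9.7, 9.8, 9.9, 10.1, 10.2, 10.3, 10.3, 10.4, 10.5, 10.6, 10.7, 10.8, 10.9.
n = 17.
P10: r = 2.6; ranks 2–3 are 9.3, 9.4; interpolating gives 9.36.
P90: r = 15.4; ranks 15–16 are 10.7, 10.8; interpolating gives 10.74.
Difference: 10.74 − 9.36 = 1.38.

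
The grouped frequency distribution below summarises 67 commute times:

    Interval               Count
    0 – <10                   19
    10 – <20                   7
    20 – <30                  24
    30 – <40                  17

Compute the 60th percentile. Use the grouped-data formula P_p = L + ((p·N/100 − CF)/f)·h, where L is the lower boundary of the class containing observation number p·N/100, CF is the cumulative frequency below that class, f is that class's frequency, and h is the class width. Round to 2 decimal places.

N = 67; target position k = 60/100 · 67 = 40.2.
Cumulative frequencies: 19, 26, 50, 67.
Observation 40.2 falls in the class 20 – <30.
L = 20, CF = 26, f = 24, h = 10.
P60 = 20 + ((40.2 − 26)/24)·10 = 20 + 5.91667 = 25.9167.

25.92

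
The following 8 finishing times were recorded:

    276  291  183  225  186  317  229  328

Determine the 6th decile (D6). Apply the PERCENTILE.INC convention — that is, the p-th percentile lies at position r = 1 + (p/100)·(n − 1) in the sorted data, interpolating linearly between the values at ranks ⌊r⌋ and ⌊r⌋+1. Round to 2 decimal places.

Sorted: 183, 186, 225, 229, 276, 291, 317, 328.
n = 8.
r = 1 + (60/100)·(8 − 1) = 1 + 4.2 = 5.2.
Rank 5 is 276 and rank 6 is 291.
Interpolate: 276 + 0.2·(291 − 276) = 276 + 0.2·15 = 279.

279.00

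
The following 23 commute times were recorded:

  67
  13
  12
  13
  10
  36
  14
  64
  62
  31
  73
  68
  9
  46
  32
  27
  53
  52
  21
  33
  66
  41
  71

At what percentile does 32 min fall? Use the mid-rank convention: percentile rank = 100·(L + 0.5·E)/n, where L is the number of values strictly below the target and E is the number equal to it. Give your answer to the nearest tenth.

Sorted: 9, 10, 12, 13, 13, 14, 21, 27, 31, 32, 33, 36, 41, 46, 52, 53, 62, 64, 66, 67, 68, 71, 73.
Count below 32: L = 9; count equal: E = 1; n = 23.
Percentile rank = 100·(9 + 0.5·1)/23 = 100·9.5/23 = 41.3.

41.3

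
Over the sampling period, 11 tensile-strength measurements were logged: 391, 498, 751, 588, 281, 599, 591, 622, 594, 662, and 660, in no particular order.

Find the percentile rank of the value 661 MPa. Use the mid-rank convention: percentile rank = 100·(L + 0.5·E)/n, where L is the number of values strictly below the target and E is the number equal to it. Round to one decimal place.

Sorted: 281, 391, 498, 588, 591, 594, 599, 622, 660, 662, 751.
Count below 661: L = 9; count equal: E = 0; n = 11.
Percentile rank = 100·(9 + 0.5·0)/11 = 100·9/11 = 81.82.

81.8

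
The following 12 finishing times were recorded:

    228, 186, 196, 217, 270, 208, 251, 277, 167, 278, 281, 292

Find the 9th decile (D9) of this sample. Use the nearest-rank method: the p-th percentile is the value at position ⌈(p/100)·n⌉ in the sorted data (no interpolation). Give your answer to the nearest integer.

281

Sorted: 167, 186, 196, 208, 217, 228, 251, 270, 277, 278, 281, 292.
n = 12.
Position = ⌈90/100 · 12⌉ = ⌈10.8⌉ = 11.
The value at rank 11 is 281.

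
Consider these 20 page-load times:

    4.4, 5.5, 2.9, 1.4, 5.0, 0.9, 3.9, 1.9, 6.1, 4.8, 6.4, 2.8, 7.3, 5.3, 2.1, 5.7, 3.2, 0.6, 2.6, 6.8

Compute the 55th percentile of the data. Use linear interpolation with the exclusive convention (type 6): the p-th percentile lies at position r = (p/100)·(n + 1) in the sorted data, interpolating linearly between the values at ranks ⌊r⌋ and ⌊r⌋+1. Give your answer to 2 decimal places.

4.62

Sorted: 0.6, 0.9, 1.4, 1.9, 2.1, 2.6, 2.8, 2.9, 3.2, 3.9, 4.4, 4.8, 5.0, 5.3, 5.5, 5.7, 6.1, 6.4, 6.8, 7.3.
n = 20.
r = (55/100)·(20 + 1) = 11.55.
Rank 11 is 4.4 and rank 12 is 4.8.
Interpolate: 4.4 + 0.55·(4.8 − 4.4) = 4.4 + 0.55·0.4 = 4.62.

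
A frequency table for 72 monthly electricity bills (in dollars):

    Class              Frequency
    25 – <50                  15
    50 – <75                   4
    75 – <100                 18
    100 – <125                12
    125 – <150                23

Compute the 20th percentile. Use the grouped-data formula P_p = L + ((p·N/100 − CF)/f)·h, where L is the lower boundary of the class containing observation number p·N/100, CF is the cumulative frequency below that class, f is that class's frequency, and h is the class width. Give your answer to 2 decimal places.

49.00

N = 72; target position k = 20/100 · 72 = 14.4.
Cumulative frequencies: 15, 19, 37, 49, 72.
Observation 14.4 falls in the class 25 – <50.
L = 25, CF = 0, f = 15, h = 25.
P20 = 25 + ((14.4 − 0)/15)·25 = 25 + 24 = 49.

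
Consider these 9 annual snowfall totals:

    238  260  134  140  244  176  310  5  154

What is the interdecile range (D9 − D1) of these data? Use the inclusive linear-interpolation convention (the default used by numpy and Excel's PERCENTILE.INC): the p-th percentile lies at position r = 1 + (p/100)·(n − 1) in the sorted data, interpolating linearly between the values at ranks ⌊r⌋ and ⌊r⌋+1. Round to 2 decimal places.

Sorted: 5, 134, 140, 154, 176, 238, 244, 260, 310.
n = 9.
P10: r = 1.8; ranks 1–2 are 5, 134; interpolating gives 108.2.
P90: r = 8.2; ranks 8–9 are 260, 310; interpolating gives 270.
Difference: 270 − 108.2 = 161.8.

161.80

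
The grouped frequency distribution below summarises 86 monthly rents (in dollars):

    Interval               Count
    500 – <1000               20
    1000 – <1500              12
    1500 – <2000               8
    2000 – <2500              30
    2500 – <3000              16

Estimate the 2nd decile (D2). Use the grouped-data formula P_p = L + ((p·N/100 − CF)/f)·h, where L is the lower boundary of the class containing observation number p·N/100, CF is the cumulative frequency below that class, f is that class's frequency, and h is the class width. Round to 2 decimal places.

930.00

N = 86; target position k = 20/100 · 86 = 17.2.
Cumulative frequencies: 20, 32, 40, 70, 86.
Observation 17.2 falls in the class 500 – <1000.
L = 500, CF = 0, f = 20, h = 500.
P20 = 500 + ((17.2 − 0)/20)·500 = 500 + 430 = 930.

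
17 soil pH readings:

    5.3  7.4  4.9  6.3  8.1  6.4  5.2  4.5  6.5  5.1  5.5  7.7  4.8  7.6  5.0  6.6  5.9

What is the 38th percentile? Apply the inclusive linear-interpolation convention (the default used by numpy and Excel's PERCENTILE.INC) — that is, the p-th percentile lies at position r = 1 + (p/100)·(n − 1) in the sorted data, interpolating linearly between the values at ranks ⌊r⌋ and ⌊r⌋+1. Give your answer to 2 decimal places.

Sorted: 4.5, 4.8, 4.9, 5.0, 5.1, 5.2, 5.3, 5.5, 5.9, 6.3, 6.4, 6.5, 6.6, 7.4, 7.6, 7.7, 8.1.
n = 17.
r = 1 + (38/100)·(17 − 1) = 1 + 6.08 = 7.08.
Rank 7 is 5.3 and rank 8 is 5.5.
Interpolate: 5.3 + 0.08·(5.5 − 5.3) = 5.3 + 0.08·0.2 = 5.316.

5.32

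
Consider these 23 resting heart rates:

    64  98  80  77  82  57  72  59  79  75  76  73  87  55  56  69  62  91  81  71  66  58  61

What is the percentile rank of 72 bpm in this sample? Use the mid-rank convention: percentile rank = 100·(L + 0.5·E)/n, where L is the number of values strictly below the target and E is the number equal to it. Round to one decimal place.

Sorted: 55, 56, 57, 58, 59, 61, 62, 64, 66, 69, 71, 72, 73, 75, 76, 77, 79, 80, 81, 82, 87, 91, 98.
Count below 72: L = 11; count equal: E = 1; n = 23.
Percentile rank = 100·(11 + 0.5·1)/23 = 100·11.5/23 = 50.

50.0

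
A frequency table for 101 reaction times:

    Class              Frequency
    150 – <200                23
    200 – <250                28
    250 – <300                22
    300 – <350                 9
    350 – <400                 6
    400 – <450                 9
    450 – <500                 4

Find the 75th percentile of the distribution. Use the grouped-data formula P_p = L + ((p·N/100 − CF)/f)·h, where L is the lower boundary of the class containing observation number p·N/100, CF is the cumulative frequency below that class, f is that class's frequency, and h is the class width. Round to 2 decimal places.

315.28

N = 101; target position k = 75/100 · 101 = 75.75.
Cumulative frequencies: 23, 51, 73, 82, 88, 97, 101.
Observation 75.75 falls in the class 300 – <350.
L = 300, CF = 73, f = 9, h = 50.
P75 = 300 + ((75.75 − 73)/9)·50 = 300 + 15.2778 = 315.278.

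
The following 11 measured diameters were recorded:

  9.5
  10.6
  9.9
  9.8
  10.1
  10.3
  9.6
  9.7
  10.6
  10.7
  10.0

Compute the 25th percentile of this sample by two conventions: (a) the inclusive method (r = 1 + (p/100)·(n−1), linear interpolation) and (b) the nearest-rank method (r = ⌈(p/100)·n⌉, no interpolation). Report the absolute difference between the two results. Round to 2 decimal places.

0.05

Sorted: 9.5, 9.6, 9.7, 9.8, 9.9, 10.0, 10.1, 10.3, 10.6, 10.6, 10.7.
n = 11.
(a) r = 3.5; between ranks 3 (9.7) and 4 (9.8): 9.75.
(b) the nearest-rank method: rank 3 → 9.7.
|9.75 − 9.7| = 0.05.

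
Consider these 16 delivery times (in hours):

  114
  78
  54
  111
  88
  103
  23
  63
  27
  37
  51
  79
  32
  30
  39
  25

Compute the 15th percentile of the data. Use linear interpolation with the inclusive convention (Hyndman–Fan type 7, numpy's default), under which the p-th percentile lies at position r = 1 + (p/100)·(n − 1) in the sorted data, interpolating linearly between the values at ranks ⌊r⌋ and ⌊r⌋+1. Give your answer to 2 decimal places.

27.75

Sorted: 23, 25, 27, 30, 32, 37, 39, 51, 54, 63, 78, 79, 88, 103, 111, 114.
n = 16.
r = 1 + (15/100)·(16 − 1) = 1 + 2.25 = 3.25.
Rank 3 is 27 and rank 4 is 30.
Interpolate: 27 + 0.25·(30 − 27) = 27 + 0.25·3 = 27.75.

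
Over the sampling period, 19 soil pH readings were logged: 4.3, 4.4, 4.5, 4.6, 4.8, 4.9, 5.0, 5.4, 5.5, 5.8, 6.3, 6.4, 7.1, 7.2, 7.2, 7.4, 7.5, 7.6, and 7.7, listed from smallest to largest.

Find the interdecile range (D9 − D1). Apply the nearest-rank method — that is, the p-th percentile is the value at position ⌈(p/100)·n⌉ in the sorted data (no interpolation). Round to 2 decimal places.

3.20

n = 19.
P10: rank ⌈10/100·19⌉ = 2 → 4.4.
P90: rank ⌈90/100·19⌉ = 18 → 7.6.
Difference: 7.6 − 4.4 = 3.2.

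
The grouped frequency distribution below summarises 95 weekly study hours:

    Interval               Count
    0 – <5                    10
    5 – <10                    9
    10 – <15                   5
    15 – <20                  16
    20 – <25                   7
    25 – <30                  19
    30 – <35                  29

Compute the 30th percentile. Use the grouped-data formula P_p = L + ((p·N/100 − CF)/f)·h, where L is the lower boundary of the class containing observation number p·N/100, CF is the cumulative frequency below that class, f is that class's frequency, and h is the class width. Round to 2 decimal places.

N = 95; target position k = 30/100 · 95 = 28.5.
Cumulative frequencies: 10, 19, 24, 40, 47, 66, 95.
Observation 28.5 falls in the class 15 – <20.
L = 15, CF = 24, f = 16, h = 5.
P30 = 15 + ((28.5 − 24)/16)·5 = 15 + 1.40625 = 16.4062.

16.41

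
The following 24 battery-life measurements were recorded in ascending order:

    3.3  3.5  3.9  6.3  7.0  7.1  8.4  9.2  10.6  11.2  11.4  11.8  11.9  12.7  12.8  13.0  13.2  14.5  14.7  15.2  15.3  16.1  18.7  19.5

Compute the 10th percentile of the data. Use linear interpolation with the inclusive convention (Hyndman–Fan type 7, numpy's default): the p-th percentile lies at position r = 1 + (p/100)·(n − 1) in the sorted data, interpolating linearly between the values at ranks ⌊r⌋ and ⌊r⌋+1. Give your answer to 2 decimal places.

n = 24.
r = 1 + (10/100)·(24 − 1) = 1 + 2.3 = 3.3.
Rank 3 is 3.9 and rank 4 is 6.3.
Interpolate: 3.9 + 0.3·(6.3 − 3.9) = 3.9 + 0.3·2.4 = 4.62.

4.62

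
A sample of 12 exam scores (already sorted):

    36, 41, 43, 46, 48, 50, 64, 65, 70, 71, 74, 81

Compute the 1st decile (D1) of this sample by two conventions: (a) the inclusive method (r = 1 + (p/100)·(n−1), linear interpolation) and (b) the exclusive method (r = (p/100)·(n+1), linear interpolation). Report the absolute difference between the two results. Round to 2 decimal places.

3.70

n = 12.
(a) r = 2.1; between ranks 2 (41) and 3 (43): 41.2.
(b) r = 1.3; between ranks 1 (36) and 2 (41): 37.5.
|41.2 − 37.5| = 3.7.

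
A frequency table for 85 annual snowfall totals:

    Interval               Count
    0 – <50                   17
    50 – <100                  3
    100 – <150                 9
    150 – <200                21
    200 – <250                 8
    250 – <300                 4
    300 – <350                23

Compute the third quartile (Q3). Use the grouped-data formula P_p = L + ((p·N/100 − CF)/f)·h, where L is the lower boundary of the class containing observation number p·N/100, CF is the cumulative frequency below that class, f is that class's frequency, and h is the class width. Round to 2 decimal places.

N = 85; target position k = 75/100 · 85 = 63.75.
Cumulative frequencies: 17, 20, 29, 50, 58, 62, 85.
Observation 63.75 falls in the class 300 – <350.
L = 300, CF = 62, f = 23, h = 50.
P75 = 300 + ((63.75 − 62)/23)·50 = 300 + 3.80435 = 303.804.

303.80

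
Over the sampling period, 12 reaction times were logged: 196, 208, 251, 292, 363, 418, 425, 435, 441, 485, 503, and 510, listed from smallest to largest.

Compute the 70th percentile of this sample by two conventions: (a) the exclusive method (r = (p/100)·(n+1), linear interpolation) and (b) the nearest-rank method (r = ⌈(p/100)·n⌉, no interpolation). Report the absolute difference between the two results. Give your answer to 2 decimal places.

n = 12.
(a) r = 9.1; between ranks 9 (441) and 10 (485): 445.4.
(b) the nearest-rank method: rank 9 → 441.
|445.4 − 441| = 4.4.

4.40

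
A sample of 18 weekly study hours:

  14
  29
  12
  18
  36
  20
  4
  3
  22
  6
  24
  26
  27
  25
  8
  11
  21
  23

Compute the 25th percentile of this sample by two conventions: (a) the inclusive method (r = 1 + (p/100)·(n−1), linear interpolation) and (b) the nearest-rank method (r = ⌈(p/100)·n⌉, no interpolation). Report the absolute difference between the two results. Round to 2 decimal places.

Sorted: 3, 4, 6, 8, 11, 12, 14, 18, 20, 21, 22, 23, 24, 25, 26, 27, 29, 36.
n = 18.
(a) r = 5.25; between ranks 5 (11) and 6 (12): 11.25.
(b) the nearest-rank method: rank 5 → 11.
|11.25 − 11| = 0.25.

0.25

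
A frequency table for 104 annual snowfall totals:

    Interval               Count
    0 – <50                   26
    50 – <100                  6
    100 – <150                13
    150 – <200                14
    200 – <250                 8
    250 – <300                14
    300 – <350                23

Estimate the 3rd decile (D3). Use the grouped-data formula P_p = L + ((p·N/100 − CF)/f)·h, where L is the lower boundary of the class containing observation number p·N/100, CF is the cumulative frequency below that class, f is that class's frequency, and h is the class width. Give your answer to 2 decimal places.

93.33

N = 104; target position k = 30/100 · 104 = 31.2.
Cumulative frequencies: 26, 32, 45, 59, 67, 81, 104.
Observation 31.2 falls in the class 50 – <100.
L = 50, CF = 26, f = 6, h = 50.
P30 = 50 + ((31.2 − 26)/6)·50 = 50 + 43.3333 = 93.3333.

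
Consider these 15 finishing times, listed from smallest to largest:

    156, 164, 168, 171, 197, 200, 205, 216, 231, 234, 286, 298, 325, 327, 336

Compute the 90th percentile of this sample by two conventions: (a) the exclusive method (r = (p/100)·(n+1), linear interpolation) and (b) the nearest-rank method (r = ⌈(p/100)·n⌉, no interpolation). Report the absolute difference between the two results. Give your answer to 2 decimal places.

3.60

n = 15.
(a) r = 14.4; between ranks 14 (327) and 15 (336): 330.6.
(b) the nearest-rank method: rank 14 → 327.
|330.6 − 327| = 3.6.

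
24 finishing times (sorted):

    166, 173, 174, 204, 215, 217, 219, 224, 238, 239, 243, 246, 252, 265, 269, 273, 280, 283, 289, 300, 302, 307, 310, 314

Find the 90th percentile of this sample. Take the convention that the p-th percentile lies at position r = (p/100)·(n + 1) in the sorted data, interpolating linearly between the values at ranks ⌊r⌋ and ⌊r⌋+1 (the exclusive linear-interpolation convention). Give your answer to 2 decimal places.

308.50

n = 24.
r = (90/100)·(24 + 1) = 22.5.
Rank 22 is 307 and rank 23 is 310.
Interpolate: 307 + 0.5·(310 − 307) = 307 + 0.5·3 = 308.5.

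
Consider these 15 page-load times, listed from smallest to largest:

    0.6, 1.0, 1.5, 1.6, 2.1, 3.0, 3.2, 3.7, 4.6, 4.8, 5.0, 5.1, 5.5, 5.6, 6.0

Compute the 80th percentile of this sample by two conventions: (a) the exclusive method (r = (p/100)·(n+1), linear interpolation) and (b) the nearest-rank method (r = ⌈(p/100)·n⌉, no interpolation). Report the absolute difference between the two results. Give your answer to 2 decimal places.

n = 15.
(a) r = 12.8; between ranks 12 (5.1) and 13 (5.5): 5.42.
(b) the nearest-rank method: rank 12 → 5.1.
|5.42 − 5.1| = 0.32.

0.32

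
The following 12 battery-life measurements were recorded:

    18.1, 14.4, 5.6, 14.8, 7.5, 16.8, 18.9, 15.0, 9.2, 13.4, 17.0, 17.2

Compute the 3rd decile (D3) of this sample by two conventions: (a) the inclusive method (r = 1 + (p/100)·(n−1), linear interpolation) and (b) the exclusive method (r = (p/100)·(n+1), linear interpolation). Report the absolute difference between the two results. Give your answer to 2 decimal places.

0.72

Sorted: 5.6, 7.5, 9.2, 13.4, 14.4, 14.8, 15.0, 16.8, 17.0, 17.2, 18.1, 18.9.
n = 12.
(a) r = 4.3; between ranks 4 (13.4) and 5 (14.4): 13.7.
(b) r = 3.9; between ranks 3 (9.2) and 4 (13.4): 12.98.
|13.7 − 12.98| = 0.72.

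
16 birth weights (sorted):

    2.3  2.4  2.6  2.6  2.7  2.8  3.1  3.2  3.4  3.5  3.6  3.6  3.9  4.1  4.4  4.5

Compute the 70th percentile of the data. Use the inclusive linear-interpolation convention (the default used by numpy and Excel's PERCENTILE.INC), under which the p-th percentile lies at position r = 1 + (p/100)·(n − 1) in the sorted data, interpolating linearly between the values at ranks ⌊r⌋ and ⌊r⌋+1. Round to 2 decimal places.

3.60

n = 16.
r = 1 + (70/100)·(16 − 1) = 1 + 10.5 = 11.5.
Rank 11 is 3.6 and rank 12 is 3.6.
Interpolate: 3.6 + 0.5·(3.6 − 3.6) = 3.6 + 0.5·0 = 3.6.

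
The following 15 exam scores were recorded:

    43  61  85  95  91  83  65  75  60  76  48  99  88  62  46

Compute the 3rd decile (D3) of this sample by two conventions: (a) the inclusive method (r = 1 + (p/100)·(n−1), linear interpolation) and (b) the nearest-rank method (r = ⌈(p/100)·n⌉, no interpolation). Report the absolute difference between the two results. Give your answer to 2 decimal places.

Sorted: 43, 46, 48, 60, 61, 62, 65, 75, 76, 83, 85, 88, 91, 95, 99.
n = 15.
(a) r = 5.2; between ranks 5 (61) and 6 (62): 61.2.
(b) the nearest-rank method: rank 5 → 61.
|61.2 − 61| = 0.2.

0.20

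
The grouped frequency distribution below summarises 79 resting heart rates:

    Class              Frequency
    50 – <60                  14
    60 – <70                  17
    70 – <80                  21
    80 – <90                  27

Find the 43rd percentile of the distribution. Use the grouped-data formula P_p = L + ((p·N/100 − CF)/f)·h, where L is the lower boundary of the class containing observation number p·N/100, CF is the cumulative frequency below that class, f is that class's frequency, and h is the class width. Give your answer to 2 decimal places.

N = 79; target position k = 43/100 · 79 = 33.97.
Cumulative frequencies: 14, 31, 52, 79.
Observation 33.97 falls in the class 70 – <80.
L = 70, CF = 31, f = 21, h = 10.
P43 = 70 + ((33.97 − 31)/21)·10 = 70 + 1.41429 = 71.4143.

71.41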